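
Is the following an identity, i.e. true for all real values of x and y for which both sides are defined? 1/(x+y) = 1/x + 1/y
No, this is NOT an identity.

Claim: 1/(x+y) = 1/x + 1/y.
Test a specific point where both sides are defined: x = 1, y = 3/2.
LHS = 1/(x+y) ≈ 0.4000
RHS = 1/x + 1/y ≈ 1.6667
Since 0.4000 ≠ 1.6667, the equation fails at this point, so it cannot hold for all real values of x and y for which both sides are defined.
1/x + 1/y = (x+y)/(xy), which is not 1/(x+y).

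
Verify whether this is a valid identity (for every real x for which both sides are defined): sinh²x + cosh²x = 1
No, this is NOT an identity.

Claim: sinh²x + cosh²x = 1.
Test a specific point where both sides are defined: x = 1/2.
LHS = sinh²x + cosh²x ≈ 1.5431
RHS = 1 ≈ 1.0000
Since 1.5431 ≠ 1.0000, the equation fails at this point, so it cannot hold for every real x for which both sides are defined.
The correct hyperbolic identity is cosh²x - sinh²x = 1 (a difference); the sum sinh²x + cosh²x equals cosh(2x).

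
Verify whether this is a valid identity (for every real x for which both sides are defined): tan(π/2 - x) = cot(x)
Claim: tan(π/2 - x) = cot(x).
Reasoning: tan(π/2 - x) = sin(π/2 - x)/cos(π/2 - x) = cos(x)/sin(x) = cot(x), using the cofunction identities sin(π/2 - x) = cos(x) and cos(π/2 - x) = sin(x).
So the two sides agree for every real x for which both sides are defined.

Conclusion: Yes, this is an identity.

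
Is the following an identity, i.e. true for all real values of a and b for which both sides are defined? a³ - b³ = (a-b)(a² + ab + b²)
Yes, this is an identity.

Claim: a³ - b³ = (a-b)(a² + ab + b²).
Reasoning: Expand the right side: (a-b)(a² + ab + b²) = a³ + a²b + ab² - a²b - ab² - b³ = a³ - b³ (the middle terms cancel in pairs).
So the two sides agree for all real values of a and b for which both sides are defined.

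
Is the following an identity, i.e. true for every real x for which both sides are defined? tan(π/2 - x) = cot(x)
Yes, this is an identity.

Claim: tan(π/2 - x) = cot(x).
Reasoning: tan(π/2 - x) = sin(π/2 - x)/cos(π/2 - x) = cos(x)/sin(x) = cot(x), using the cofunction identities sin(π/2 - x) = cos(x) and cos(π/2 - x) = sin(x).
So the two sides agree for every real x for which both sides are defined.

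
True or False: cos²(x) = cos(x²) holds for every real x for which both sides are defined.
False.

Claim: cos²(x) = cos(x²).
Test a specific point where both sides are defined: x = π/6.
LHS = cos²(x) ≈ 0.7500
RHS = cos(x²) ≈ 0.9627
Since 0.7500 ≠ 0.9627, the equation fails at this point, so it cannot hold for every real x for which both sides are defined.
cos²(x) means (cos x)², squaring the output; cos(x²) squares the input. These are different functions.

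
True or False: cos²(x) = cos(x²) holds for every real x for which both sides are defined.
False.

Claim: cos²(x) = cos(x²).
Test a specific point where both sides are defined: x = π.
LHS = cos²(x) ≈ 1.0000
RHS = cos(x²) ≈ -0.9027
Since 1.0000 ≠ -0.9027, the equation fails at this point, so it cannot hold for every real x for which both sides are defined.
cos²(x) means (cos x)², squaring the output; cos(x²) squares the input. These are different functions.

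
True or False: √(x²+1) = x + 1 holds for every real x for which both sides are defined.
False.

Claim: √(x²+1) = x + 1.
Test a specific point where both sides are defined: x = -3.
LHS = √(x²+1) ≈ 3.1623
RHS = x + 1 ≈ -2.0000
Since 3.1623 ≠ -2.0000, the equation fails at this point, so it cannot hold for every real x for which both sides are defined.
(x+1)² = x² + 2x + 1 ≠ x² + 1 unless x = 0.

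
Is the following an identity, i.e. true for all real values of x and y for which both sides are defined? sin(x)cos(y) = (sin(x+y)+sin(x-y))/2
Yes, this is an identity.

Claim: sin(x)cos(y) = (sin(x+y)+sin(x-y))/2.
Reasoning: sin(x+y) = sin(x)cos(y) + cos(x)sin(y) and sin(x-y) = sin(x)cos(y) - cos(x)sin(y). Adding, sin(x+y) + sin(x-y) = 2sin(x)cos(y); divide by 2.
So the two sides agree for all real values of x and y for which both sides are defined.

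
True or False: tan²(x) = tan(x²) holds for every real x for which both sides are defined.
Claim: tan²(x) = tan(x²).
Test a specific point where both sides are defined: x = -π/6.
LHS = tan²(x) ≈ 0.3333
RHS = tan(x²) ≈ 0.2812
Since 0.3333 ≠ 0.2812, the equation fails at this point, so it cannot hold for every real x for which both sides are defined.
tan²(x) means (tan x)², squaring the output; tan(x²) squares the input. These are different functions.

Conclusion: False.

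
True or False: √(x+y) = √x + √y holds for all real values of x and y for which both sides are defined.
False.

Claim: √(x+y) = √x + √y.
Test a specific point where both sides are defined: x = 2, y = 2.
LHS = √(x+y) ≈ 2.0000
RHS = √x + √y ≈ 2.8284
Since 2.0000 ≠ 2.8284, the equation fails at this point, so it cannot hold for all real values of x and y for which both sides are defined.
Squaring the right side gives x + 2√(xy) + y, not x + y.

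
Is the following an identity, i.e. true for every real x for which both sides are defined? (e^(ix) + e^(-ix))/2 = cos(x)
Yes, this is an identity.

Claim: (e^(ix) + e^(-ix))/2 = cos(x).
Reasoning: By Euler's formula e^(ix) = cos(x) + i·sin(x) and e^(-ix) = cos(x) - i·sin(x). Adding cancels the sine terms: e^(ix) + e^(-ix) = 2cos(x); divide by 2.
So the two sides agree for every real x for which both sides are defined.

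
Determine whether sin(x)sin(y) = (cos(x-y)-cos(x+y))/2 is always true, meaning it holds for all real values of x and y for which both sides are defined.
Yes, this is an identity.

Claim: sin(x)sin(y) = (cos(x-y)-cos(x+y))/2.
Reasoning: cos(x-y) = cos(x)cos(y) + sin(x)sin(y) and cos(x+y) = cos(x)cos(y) - sin(x)sin(y). Subtracting, cos(x-y) - cos(x+y) = 2sin(x)sin(y); divide by 2.
So the two sides agree for all real values of x and y for which both sides are defined.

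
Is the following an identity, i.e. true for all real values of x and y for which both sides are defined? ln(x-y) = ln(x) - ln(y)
Claim: ln(x-y) = ln(x) - ln(y).
Test a specific point where both sides are defined: x = 5, y = 1/2.
LHS = ln(x-y) ≈ 1.5041
RHS = ln(x) - ln(y) ≈ 2.3026
Since 1.5041 ≠ 2.3026, the equation fails at this point, so it cannot hold for all real values of x and y for which both sides are defined.
ln(x) - ln(y) = ln(x/y), not ln(x-y).

Conclusion: No, this is NOT an identity.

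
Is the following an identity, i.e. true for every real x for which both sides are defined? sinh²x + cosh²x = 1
No, this is NOT an identity.

Claim: sinh²x + cosh²x = 1.
Test a specific point where both sides are defined: x = -2.
LHS = sinh²x + cosh²x ≈ 27.3082
RHS = 1 ≈ 1.0000
Since 27.3082 ≠ 1.0000, the equation fails at this point, so it cannot hold for every real x for which both sides are defined.
The correct hyperbolic identity is cosh²x - sinh²x = 1 (a difference); the sum sinh²x + cosh²x equals cosh(2x).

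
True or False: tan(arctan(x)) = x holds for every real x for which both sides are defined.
True.

Claim: tan(arctan(x)) = x.
Reasoning: For every real x, arctan(x) is by definition the angle in (-π/2, π/2) whose tangent equals x. Taking the tangent of that angle returns x.
So the two sides agree for every real x for which both sides are defined.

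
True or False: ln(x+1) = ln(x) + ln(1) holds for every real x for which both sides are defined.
Claim: ln(x+1) = ln(x) + ln(1).
Test a specific point where both sides are defined: x = 4.
LHS = ln(x+1) ≈ 1.6094
RHS = ln(x) + ln(1) ≈ 1.3863
Since 1.6094 ≠ 1.3863, the equation fails at this point, so it cannot hold for every real x for which both sides are defined.
ln(1) = 0, so the right side is just ln(x), which differs from ln(x+1).

Conclusion: False.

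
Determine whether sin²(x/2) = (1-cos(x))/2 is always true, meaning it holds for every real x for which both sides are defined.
Claim: sin²(x/2) = (1-cos(x))/2.
Reasoning: Use cos(2θ) = 1 - 2sin²θ with θ = x/2: cos(x) = 1 - 2sin²(x/2). Solving for sin²(x/2) gives (1 - cos(x))/2.
So the two sides agree for every real x for which both sides are defined.

Conclusion: Yes, this is an identity.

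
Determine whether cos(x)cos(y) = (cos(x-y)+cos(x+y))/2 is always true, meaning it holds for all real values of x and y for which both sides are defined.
Yes, this is an identity.

Claim: cos(x)cos(y) = (cos(x-y)+cos(x+y))/2.
Reasoning: cos(x-y) = cos(x)cos(y) + sin(x)sin(y) and cos(x+y) = cos(x)cos(y) - sin(x)sin(y). Adding, cos(x-y) + cos(x+y) = 2cos(x)cos(y); divide by 2.
So the two sides agree for all real values of x and y for which both sides are defined.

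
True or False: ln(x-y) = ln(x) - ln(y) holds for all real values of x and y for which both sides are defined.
False.

Claim: ln(x-y) = ln(x) - ln(y).
Test a specific point where both sides are defined: x = 4, y = 3.
LHS = ln(x-y) ≈ 0.0000
RHS = ln(x) - ln(y) ≈ 0.2877
Since 0.0000 ≠ 0.2877, the equation fails at this point, so it cannot hold for all real values of x and y for which both sides are defined.
ln(x) - ln(y) = ln(x/y), not ln(x-y).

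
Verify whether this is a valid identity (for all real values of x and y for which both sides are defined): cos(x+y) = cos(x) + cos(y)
Claim: cos(x+y) = cos(x) + cos(y).
Test a specific point where both sides are defined: x = π/4, y = 3π/4.
LHS = cos(x+y) ≈ -1.0000
RHS = cos(x) + cos(y) ≈ 0.0000
Since -1.0000 ≠ 0.0000, the equation fails at this point, so it cannot hold for all real values of x and y for which both sides are defined.
The correct expansion is cos(x+y) = cos(x)cos(y) - sin(x)sin(y); cosine is not additive.

Conclusion: No, this is NOT an identity.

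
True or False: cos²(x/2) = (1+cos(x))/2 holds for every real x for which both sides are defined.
True.

Claim: cos²(x/2) = (1+cos(x))/2.
Reasoning: Use cos(2θ) = 2cos²θ - 1 with θ = x/2: cos(x) = 2cos²(x/2) - 1. Solving for cos²(x/2) gives (1 + cos(x))/2.
So the two sides agree for every real x for which both sides are defined.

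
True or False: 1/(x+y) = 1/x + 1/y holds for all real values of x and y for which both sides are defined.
Claim: 1/(x+y) = 1/x + 1/y.
Test a specific point where both sides are defined: x = 5, y = 4.
LHS = 1/(x+y) ≈ 0.1111
RHS = 1/x + 1/y ≈ 0.4500
Since 0.1111 ≠ 0.4500, the equation fails at this point, so it cannot hold for all real values of x and y for which both sides are defined.
1/x + 1/y = (x+y)/(xy), which is not 1/(x+y).

Conclusion: False.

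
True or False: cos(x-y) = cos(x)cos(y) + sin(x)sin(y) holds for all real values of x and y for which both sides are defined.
True.

Claim: cos(x-y) = cos(x)cos(y) + sin(x)sin(y).
Reasoning: Replace y by -y in cos(x+y) = cos(x)cos(y) - sin(x)sin(y) and use cos(-y) = cos(y), sin(-y) = -sin(y): cos(x-y) = cos(x)cos(y) + sin(x)sin(y).
So the two sides agree for all real values of x and y for which both sides are defined.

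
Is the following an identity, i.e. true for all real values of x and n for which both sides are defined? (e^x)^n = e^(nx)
Yes, this is an identity.

Claim: (e^x)^n = e^(nx).
Reasoning: e^x is a positive real number, and for a positive base B and real exponent n, B^n = e^(n·ln B). With B = e^x, ln B = x, so (e^x)^n = e^(n·x).
So the two sides agree for all real values of x and n for which both sides are defined.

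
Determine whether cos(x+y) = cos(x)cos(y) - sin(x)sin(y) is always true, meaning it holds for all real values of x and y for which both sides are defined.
Claim: cos(x+y) = cos(x)cos(y) - sin(x)sin(y).
Reasoning: By Euler's formula e^(i(x+y)) = e^(ix)·e^(iy) = (cos x + i·sin x)(cos y + i·sin y). The real part of the left side is cos(x+y); the real part of the product is cos(x)cos(y) - sin(x)sin(y) (since i·i = -1).
So the two sides agree for all real values of x and y for which both sides are defined.

Conclusion: Yes, this is an identity.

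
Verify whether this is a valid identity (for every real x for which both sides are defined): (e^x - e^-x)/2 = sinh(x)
Claim: (e^x - e^-x)/2 = sinh(x).
Reasoning: This is exactly the definition of the hyperbolic sine: sinh(x) := (e^x - e^-x)/2.
So the two sides agree for every real x for which both sides are defined.

Conclusion: Yes, this is an identity.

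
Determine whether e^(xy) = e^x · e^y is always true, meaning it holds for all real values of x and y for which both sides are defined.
Claim: e^(xy) = e^x · e^y.
Test a specific point where both sides are defined: x = 3, y = 2.
LHS = e^(xy) ≈ 403.4288
RHS = e^x · e^y ≈ 148.4132
Since 403.4288 ≠ 148.4132, the equation fails at this point, so it cannot hold for all real values of x and y for which both sides are defined.
e^x · e^y = e^(x+y), not e^(xy).

Conclusion: No, this is NOT an identity.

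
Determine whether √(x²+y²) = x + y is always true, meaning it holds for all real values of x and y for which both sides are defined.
No, this is NOT an identity.

Claim: √(x²+y²) = x + y.
Test a specific point where both sides are defined: x = 4, y = -3.
LHS = √(x²+y²) ≈ 5.0000
RHS = x + y ≈ 1.0000
Since 5.0000 ≠ 1.0000, the equation fails at this point, so it cannot hold for all real values of x and y for which both sides are defined.
(x+y)² = x² + 2xy + y², not x² + y², so the square root does not split this way.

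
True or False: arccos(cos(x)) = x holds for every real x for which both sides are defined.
False.

Claim: arccos(cos(x)) = x.
Test a specific point where both sides are defined: x = -π/2.
LHS = arccos(cos(x)) ≈ 1.5708
RHS = x ≈ -1.5708
Since 1.5708 ≠ -1.5708, the equation fails at this point, so it cannot hold for every real x for which both sides are defined.
arccos only returns values in [0, π], so arccos(cos(x)) = x holds only for x in that interval, not for all real x.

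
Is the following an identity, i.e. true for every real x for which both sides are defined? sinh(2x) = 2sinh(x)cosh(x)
Yes, this is an identity.

Claim: sinh(2x) = 2sinh(x)cosh(x).
Reasoning: 2sinh(x)cosh(x) = 2 · (e^x - e^-x)/2 · (e^x + e^-x)/2 = (e^(2x) - e^(-2x))/2 = sinh(2x).
So the two sides agree for every real x for which both sides are defined.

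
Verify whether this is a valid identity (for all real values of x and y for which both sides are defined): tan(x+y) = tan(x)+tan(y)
No, this is NOT an identity.

Claim: tan(x+y) = tan(x)+tan(y).
Test a specific point where both sides are defined: x = π/3, y = π/3.
LHS = tan(x+y) ≈ -1.7321
RHS = tan(x)+tan(y) ≈ 3.4641
Since -1.7321 ≠ 3.4641, the equation fails at this point, so it cannot hold for all real values of x and y for which both sides are defined.
The correct formula is tan(x+y) = (tan(x) + tan(y))/(1 - tan(x)tan(y)).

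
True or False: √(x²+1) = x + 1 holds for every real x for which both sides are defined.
False.

Claim: √(x²+1) = x + 1.
Test a specific point where both sides are defined: x = 4.
LHS = √(x²+1) ≈ 4.1231
RHS = x + 1 ≈ 5.0000
Since 4.1231 ≠ 5.0000, the equation fails at this point, so it cannot hold for every real x for which both sides are defined.
(x+1)² = x² + 2x + 1 ≠ x² + 1 unless x = 0.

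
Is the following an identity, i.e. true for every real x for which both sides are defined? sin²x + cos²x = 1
Yes, this is an identity.

Claim: sin²x + cos²x = 1.
Reasoning: The point (cos x, sin x) lies on the unit circle X² + Y² = 1, so cos²x + sin²x = 1 for every real x.
So the two sides agree for every real x for which both sides are defined.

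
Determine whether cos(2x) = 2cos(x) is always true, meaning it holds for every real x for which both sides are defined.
Claim: cos(2x) = 2cos(x).
Test a specific point where both sides are defined: x = -π/2.
LHS = cos(2x) ≈ -1.0000
RHS = 2cos(x) ≈ 0.0000
Since -1.0000 ≠ 0.0000, the equation fails at this point, so it cannot hold for every real x for which both sides are defined.
The correct double-angle formula is cos(2x) = cos²x - sin²x.

Conclusion: No, this is NOT an identity.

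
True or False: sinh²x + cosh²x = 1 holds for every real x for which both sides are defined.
False.

Claim: sinh²x + cosh²x = 1.
Test a specific point where both sides are defined: x = 3.
LHS = sinh²x + cosh²x ≈ 201.7156
RHS = 1 ≈ 1.0000
Since 201.7156 ≠ 1.0000, the equation fails at this point, so it cannot hold for every real x for which both sides are defined.
The correct hyperbolic identity is cosh²x - sinh²x = 1 (a difference); the sum sinh²x + cosh²x equals cosh(2x).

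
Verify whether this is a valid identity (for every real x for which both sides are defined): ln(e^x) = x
Claim: ln(e^x) = x.
Reasoning: ln is the inverse of the exponential: ln(e^x) asks for the exponent p with e^p = e^x, and since e^p is one-to-one that exponent is p = x.
So the two sides agree for every real x for which both sides are defined.

Conclusion: Yes, this is an identity.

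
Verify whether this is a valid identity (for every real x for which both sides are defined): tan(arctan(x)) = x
Claim: tan(arctan(x)) = x.
Reasoning: For every real x, arctan(x) is by definition the angle in (-π/2, π/2) whose tangent equals x. Taking the tangent of that angle returns x.
So the two sides agree for every real x for which both sides are defined.

Conclusion: Yes, this is an identity.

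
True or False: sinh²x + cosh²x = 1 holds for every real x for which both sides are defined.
False.

Claim: sinh²x + cosh²x = 1.
Test a specific point where both sides are defined: x = 3/2.
LHS = sinh²x + cosh²x ≈ 10.0677
RHS = 1 ≈ 1.0000
Since 10.0677 ≠ 1.0000, the equation fails at this point, so it cannot hold for every real x for which both sides are defined.
The correct hyperbolic identity is cosh²x - sinh²x = 1 (a difference); the sum sinh²x + cosh²x equals cosh(2x).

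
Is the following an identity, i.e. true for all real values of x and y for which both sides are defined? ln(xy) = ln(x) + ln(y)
Yes, this is an identity.

Claim: ln(xy) = ln(x) + ln(y).
Reasoning: Both sides are simultaneously defined only when x, y > 0. Write x = e^p, y = e^q (p = ln x, q = ln y). Then xy = e^p · e^q = e^(p+q), so ln(xy) = p + q = ln(x) + ln(y).
So the two sides agree for all real values of x and y for which both sides are defined.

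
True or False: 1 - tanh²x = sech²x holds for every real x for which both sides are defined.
Claim: 1 - tanh²x = sech²x.
Reasoning: Divide cosh²x - sinh²x = 1 through by cosh²x (never zero): 1 - tanh²x = 1/cosh²x = sech²x.
So the two sides agree for every real x for which both sides are defined.

Conclusion: True.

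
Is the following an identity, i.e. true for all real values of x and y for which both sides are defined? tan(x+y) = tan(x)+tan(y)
Claim: tan(x+y) = tan(x)+tan(y).
Test a specific point where both sides are defined: x = π/3, y = -π/6.
LHS = tan(x+y) ≈ 0.5774
RHS = tan(x)+tan(y) ≈ 1.1547
Since 0.5774 ≠ 1.1547, the equation fails at this point, so it cannot hold for all real values of x and y for which both sides are defined.
The correct formula is tan(x+y) = (tan(x) + tan(y))/(1 - tan(x)tan(y)).

Conclusion: No, this is NOT an identity.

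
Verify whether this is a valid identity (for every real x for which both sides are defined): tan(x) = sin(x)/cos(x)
Yes, this is an identity.

Claim: tan(x) = sin(x)/cos(x).
Reasoning: For an angle x whose terminal point on the unit circle is (cos x, sin x), tan(x) is defined as the ratio (second coordinate)/(first coordinate) = sin(x)/cos(x), wherever cos(x) ≠ 0.
So the two sides agree for every real x for which both sides are defined.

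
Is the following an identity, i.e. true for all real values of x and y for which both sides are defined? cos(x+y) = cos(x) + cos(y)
No, this is NOT an identity.

Claim: cos(x+y) = cos(x) + cos(y).
Test a specific point where both sides are defined: x = -π/6, y = π/3.
LHS = cos(x+y) ≈ 0.8660
RHS = cos(x) + cos(y) ≈ 1.3660
Since 0.8660 ≠ 1.3660, the equation fails at this point, so it cannot hold for all real values of x and y for which both sides are defined.
The correct expansion is cos(x+y) = cos(x)cos(y) - sin(x)sin(y); cosine is not additive.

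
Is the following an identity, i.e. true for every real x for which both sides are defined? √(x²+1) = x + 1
Claim: √(x²+1) = x + 1.
Test a specific point where both sides are defined: x = -1.
LHS = √(x²+1) ≈ 1.4142
RHS = x + 1 ≈ 0.0000
Since 1.4142 ≠ 0.0000, the equation fails at this point, so it cannot hold for every real x for which both sides are defined.
(x+1)² = x² + 2x + 1 ≠ x² + 1 unless x = 0.

Conclusion: No, this is NOT an identity.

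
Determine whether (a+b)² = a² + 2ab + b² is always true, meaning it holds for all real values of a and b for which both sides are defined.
Yes, this is an identity.

Claim: (a+b)² = a² + 2ab + b².
Reasoning: Expand: (a+b)² = (a+b)(a+b) = a·a + a·b + b·a + b·b = a² + 2ab + b².
So the two sides agree for all real values of a and b for which both sides are defined.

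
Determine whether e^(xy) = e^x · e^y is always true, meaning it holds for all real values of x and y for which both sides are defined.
Claim: e^(xy) = e^x · e^y.
Test a specific point where both sides are defined: x = -1, y = -1.
LHS = e^(xy) ≈ 2.7183
RHS = e^x · e^y ≈ 0.1353
Since 2.7183 ≠ 0.1353, the equation fails at this point, so it cannot hold for all real values of x and y for which both sides are defined.
e^x · e^y = e^(x+y), not e^(xy).

Conclusion: No, this is NOT an identity.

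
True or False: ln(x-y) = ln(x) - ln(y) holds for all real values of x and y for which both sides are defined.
Claim: ln(x-y) = ln(x) - ln(y).
Test a specific point where both sides are defined: x = 3, y = 1/2.
LHS = ln(x-y) ≈ 0.9163
RHS = ln(x) - ln(y) ≈ 1.7918
Since 0.9163 ≠ 1.7918, the equation fails at this point, so it cannot hold for all real values of x and y for which both sides are defined.
ln(x) - ln(y) = ln(x/y), not ln(x-y).

Conclusion: False.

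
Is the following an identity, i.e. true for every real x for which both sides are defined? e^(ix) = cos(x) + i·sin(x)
Yes, this is an identity.

Claim: e^(ix) = cos(x) + i·sin(x).
Reasoning: Euler's formula. Expand e^(ix) = Σ (ix)^k / k!. Since i² = -1, the even-k terms are Σ (-1)^m x^(2m)/(2m)! = cos(x) and the odd-k terms are i · Σ (-1)^m x^(2m+1)/(2m+1)! = i·sin(x).
So the two sides agree for every real x for which both sides are defined.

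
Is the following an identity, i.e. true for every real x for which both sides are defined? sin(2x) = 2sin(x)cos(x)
Yes, this is an identity.

Claim: sin(2x) = 2sin(x)cos(x).
Reasoning: Put y = x in the addition formula sin(x+y) = sin(x)cos(y) + cos(x)sin(y): sin(2x) = sin(x)cos(x) + cos(x)sin(x) = 2sin(x)cos(x).
So the two sides agree for every real x for which both sides are defined.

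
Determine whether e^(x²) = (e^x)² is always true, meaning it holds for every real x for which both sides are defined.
No, this is NOT an identity.

Claim: e^(x²) = (e^x)².
Test a specific point where both sides are defined: x = 3/2.
LHS = e^(x²) ≈ 9.4877
RHS = (e^x)² ≈ 20.0855
Since 9.4877 ≠ 20.0855, the equation fails at this point, so it cannot hold for every real x for which both sides are defined.
(e^x)² = e^(2x), and 2x ≠ x² in general.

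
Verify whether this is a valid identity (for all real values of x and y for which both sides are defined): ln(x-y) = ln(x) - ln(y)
Claim: ln(x-y) = ln(x) - ln(y).
Test a specific point where both sides are defined: x = 5, y = 1.
LHS = ln(x-y) ≈ 1.3863
RHS = ln(x) - ln(y) ≈ 1.6094
Since 1.3863 ≠ 1.6094, the equation fails at this point, so it cannot hold for all real values of x and y for which both sides are defined.
ln(x) - ln(y) = ln(x/y), not ln(x-y).

Conclusion: No, this is NOT an identity.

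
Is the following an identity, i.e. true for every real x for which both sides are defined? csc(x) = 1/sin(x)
Yes, this is an identity.

Claim: csc(x) = 1/sin(x).
Reasoning: csc(x) is by definition the reciprocal of sin(x), wherever sin(x) ≠ 0.
So the two sides agree for every real x for which both sides are defined.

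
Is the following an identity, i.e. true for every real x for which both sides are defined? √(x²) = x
No, this is NOT an identity.

Claim: √(x²) = x.
Test a specific point where both sides are defined: x = -3.
LHS = √(x²) ≈ 3.0000
RHS = x ≈ -3.0000
Since 3.0000 ≠ -3.0000, the equation fails at this point, so it cannot hold for every real x for which both sides are defined.
√(x²) = |x|, which differs from x whenever x < 0 (both sides are defined for every real x).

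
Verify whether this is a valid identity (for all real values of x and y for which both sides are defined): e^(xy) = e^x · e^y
No, this is NOT an identity.

Claim: e^(xy) = e^x · e^y.
Test a specific point where both sides are defined: x = 1, y = 1.
LHS = e^(xy) ≈ 2.7183
RHS = e^x · e^y ≈ 7.3891
Since 2.7183 ≠ 7.3891, the equation fails at this point, so it cannot hold for all real values of x and y for which both sides are defined.
e^x · e^y = e^(x+y), not e^(xy).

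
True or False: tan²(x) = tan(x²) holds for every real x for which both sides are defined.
Claim: tan²(x) = tan(x²).
Test a specific point where both sides are defined: x = π/3.
LHS = tan²(x) ≈ 3.0000
RHS = tan(x²) ≈ 1.9485
Since 3.0000 ≠ 1.9485, the equation fails at this point, so it cannot hold for every real x for which both sides are defined.
tan²(x) means (tan x)², squaring the output; tan(x²) squares the input. These are different functions.

Conclusion: False.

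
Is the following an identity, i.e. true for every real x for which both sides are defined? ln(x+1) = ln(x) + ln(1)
No, this is NOT an identity.

Claim: ln(x+1) = ln(x) + ln(1).
Test a specific point where both sides are defined: x = 4.
LHS = ln(x+1) ≈ 1.6094
RHS = ln(x) + ln(1) ≈ 1.3863
Since 1.6094 ≠ 1.3863, the equation fails at this point, so it cannot hold for every real x for which both sides are defined.
ln(1) = 0, so the right side is just ln(x), which differs from ln(x+1).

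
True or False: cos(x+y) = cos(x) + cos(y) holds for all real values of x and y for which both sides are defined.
False.

Claim: cos(x+y) = cos(x) + cos(y).
Test a specific point where both sides are defined: x = π/6, y = -π/3.
LHS = cos(x+y) ≈ 0.8660
RHS = cos(x) + cos(y) ≈ 1.3660
Since 0.8660 ≠ 1.3660, the equation fails at this point, so it cannot hold for all real values of x and y for which both sides are defined.
The correct expansion is cos(x+y) = cos(x)cos(y) - sin(x)sin(y); cosine is not additive.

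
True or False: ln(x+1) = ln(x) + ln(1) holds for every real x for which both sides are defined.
Claim: ln(x+1) = ln(x) + ln(1).
Test a specific point where both sides are defined: x = 4.
LHS = ln(x+1) ≈ 1.6094
RHS = ln(x) + ln(1) ≈ 1.3863
Since 1.6094 ≠ 1.3863, the equation fails at this point, so it cannot hold for every real x for which both sides are defined.
ln(1) = 0, so the right side is just ln(x), which differs from ln(x+1).

Conclusion: False.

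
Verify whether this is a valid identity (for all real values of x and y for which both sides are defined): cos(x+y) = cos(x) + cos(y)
Claim: cos(x+y) = cos(x) + cos(y).
Test a specific point where both sides are defined: x = π, y = π.
LHS = cos(x+y) ≈ 1.0000
RHS = cos(x) + cos(y) ≈ -2.0000
Since 1.0000 ≠ -2.0000, the equation fails at this point, so it cannot hold for all real values of x and y for which both sides are defined.
The correct expansion is cos(x+y) = cos(x)cos(y) - sin(x)sin(y); cosine is not additive.

Conclusion: No, this is NOT an identity.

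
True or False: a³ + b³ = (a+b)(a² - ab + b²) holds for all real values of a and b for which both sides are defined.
Claim: a³ + b³ = (a+b)(a² - ab + b²).
Reasoning: Expand the right side: (a+b)(a² - ab + b²) = a³ - a²b + ab² + a²b - ab² + b³ = a³ + b³ (the middle terms cancel in pairs).
So the two sides agree for all real values of a and b for which both sides are defined.

Conclusion: True.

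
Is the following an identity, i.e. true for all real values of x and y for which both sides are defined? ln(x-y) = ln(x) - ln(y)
No, this is NOT an identity.

Claim: ln(x-y) = ln(x) - ln(y).
Test a specific point where both sides are defined: x = 3/2, y = 1/2.
LHS = ln(x-y) ≈ 0.0000
RHS = ln(x) - ln(y) ≈ 1.0986
Since 0.0000 ≠ 1.0986, the equation fails at this point, so it cannot hold for all real values of x and y for which both sides are defined.
ln(x) - ln(y) = ln(x/y), not ln(x-y).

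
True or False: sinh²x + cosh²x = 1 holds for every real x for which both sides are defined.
Claim: sinh²x + cosh²x = 1.
Test a specific point where both sides are defined: x = -3.
LHS = sinh²x + cosh²x ≈ 201.7156
RHS = 1 ≈ 1.0000
Since 201.7156 ≠ 1.0000, the equation fails at this point, so it cannot hold for every real x for which both sides are defined.
The correct hyperbolic identity is cosh²x - sinh²x = 1 (a difference); the sum sinh²x + cosh²x equals cosh(2x).

Conclusion: False.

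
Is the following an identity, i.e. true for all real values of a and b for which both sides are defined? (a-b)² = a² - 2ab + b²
Yes, this is an identity.

Claim: (a-b)² = a² - 2ab + b².
Reasoning: Expand: (a-b)² = (a-b)(a-b) = a·a - a·b - b·a + b·b = a² - 2ab + b².
So the two sides agree for all real values of a and b for which both sides are defined.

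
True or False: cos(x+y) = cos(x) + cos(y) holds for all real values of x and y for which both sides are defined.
Claim: cos(x+y) = cos(x) + cos(y).
Test a specific point where both sides are defined: x = 3π/4, y = π/3.
LHS = cos(x+y) ≈ -0.9659
RHS = cos(x) + cos(y) ≈ -0.2071
Since -0.9659 ≠ -0.2071, the equation fails at this point, so it cannot hold for all real values of x and y for which both sides are defined.
The correct expansion is cos(x+y) = cos(x)cos(y) - sin(x)sin(y); cosine is not additive.

Conclusion: False.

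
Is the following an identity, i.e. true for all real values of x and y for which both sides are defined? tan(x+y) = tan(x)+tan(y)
Claim: tan(x+y) = tan(x)+tan(y).
Test a specific point where both sides are defined: x = 3π/4, y = π/6.
LHS = tan(x+y) ≈ -0.2679
RHS = tan(x)+tan(y) ≈ -0.4226
Since -0.2679 ≠ -0.4226, the equation fails at this point, so it cannot hold for all real values of x and y for which both sides are defined.
The correct formula is tan(x+y) = (tan(x) + tan(y))/(1 - tan(x)tan(y)).

Conclusion: No, this is NOT an identity.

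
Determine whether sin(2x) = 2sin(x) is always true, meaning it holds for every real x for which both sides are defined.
Claim: sin(2x) = 2sin(x).
Test a specific point where both sides are defined: x = π/2.
LHS = sin(2x) ≈ 0.0000
RHS = 2sin(x) ≈ 2.0000
Since 0.0000 ≠ 2.0000, the equation fails at this point, so it cannot hold for every real x for which both sides are defined.
The correct double-angle formula is sin(2x) = 2sin(x)cos(x).

Conclusion: No, this is NOT an identity.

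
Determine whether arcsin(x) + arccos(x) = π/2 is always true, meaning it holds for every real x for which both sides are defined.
Claim: arcsin(x) + arccos(x) = π/2.
Reasoning: Both sides are defined for -1 ≤ x ≤ 1. Let θ = arcsin(x), so sin θ = x and θ ∈ [-π/2, π/2]. Then cos(π/2 - θ) = sin θ = x and π/2 - θ ∈ [0, π], which is exactly the range of arccos, so arccos(x) = π/2 - θ. Adding: arcsin(x) + arccos(x) = θ + (π/2 - θ) = π/2.
So the two sides agree for every real x for which both sides are defined.

Conclusion: Yes, this is an identity.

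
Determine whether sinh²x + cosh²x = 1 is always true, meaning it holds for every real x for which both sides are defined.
Claim: sinh²x + cosh²x = 1.
Test a specific point where both sides are defined: x = 4.
LHS = sinh²x + cosh²x ≈ 1490.4792
RHS = 1 ≈ 1.0000
Since 1490.4792 ≠ 1.0000, the equation fails at this point, so it cannot hold for every real x for which both sides are defined.
The correct hyperbolic identity is cosh²x - sinh²x = 1 (a difference); the sum sinh²x + cosh²x equals cosh(2x).

Conclusion: No, this is NOT an identity.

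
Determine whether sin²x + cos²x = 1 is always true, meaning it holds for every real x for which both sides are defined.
Yes, this is an identity.

Claim: sin²x + cos²x = 1.
Reasoning: The point (cos x, sin x) lies on the unit circle X² + Y² = 1, so cos²x + sin²x = 1 for every real x.
So the two sides agree for every real x for which both sides are defined.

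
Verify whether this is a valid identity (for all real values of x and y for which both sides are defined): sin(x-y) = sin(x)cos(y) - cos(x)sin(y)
Claim: sin(x-y) = sin(x)cos(y) - cos(x)sin(y).
Reasoning: Replace y by -y in sin(x+y) = sin(x)cos(y) + cos(x)sin(y) and use cos(-y) = cos(y), sin(-y) = -sin(y): sin(x-y) = sin(x)cos(y) - cos(x)sin(y).
So the two sides agree for all real values of x and y for which both sides are defined.

Conclusion: Yes, this is an identity.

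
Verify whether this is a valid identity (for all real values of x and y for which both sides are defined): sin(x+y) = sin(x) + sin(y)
Claim: sin(x+y) = sin(x) + sin(y).
Test a specific point where both sides are defined: x = -π/3, y = -π/3.
LHS = sin(x+y) ≈ -0.8660
RHS = sin(x) + sin(y) ≈ -1.7321
Since -0.8660 ≠ -1.7321, the equation fails at this point, so it cannot hold for all real values of x and y for which both sides are defined.
The correct expansion is sin(x+y) = sin(x)cos(y) + cos(x)sin(y); sine is not additive.

Conclusion: No, this is NOT an identity.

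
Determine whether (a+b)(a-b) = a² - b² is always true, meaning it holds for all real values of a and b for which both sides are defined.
Claim: (a+b)(a-b) = a² - b².
Reasoning: Expand: (a+b)(a-b) = a² - ab + ba - b² = a² - b² (the cross terms cancel).
So the two sides agree for all real values of a and b for which both sides are defined.

Conclusion: Yes, this is an identity.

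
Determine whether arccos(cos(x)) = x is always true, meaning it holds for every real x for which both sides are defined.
Claim: arccos(cos(x)) = x.
Test a specific point where both sides are defined: x = -π/4.
LHS = arccos(cos(x)) ≈ 0.7854
RHS = x ≈ -0.7854
Since 0.7854 ≠ -0.7854, the equation fails at this point, so it cannot hold for every real x for which both sides are defined.
arccos only returns values in [0, π], so arccos(cos(x)) = x holds only for x in that interval, not for all real x.

Conclusion: No, this is NOT an identity.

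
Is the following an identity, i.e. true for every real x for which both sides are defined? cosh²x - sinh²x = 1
Yes, this is an identity.

Claim: cosh²x - sinh²x = 1.
Reasoning: With cosh(x) = (e^x + e^-x)/2 and sinh(x) = (e^x - e^-x)/2: cosh²x = (e^(2x) + 2 + e^(-2x))/4 and sinh²x = (e^(2x) - 2 + e^(-2x))/4. Subtracting leaves 4/4 = 1.
So the two sides agree for every real x for which both sides are defined.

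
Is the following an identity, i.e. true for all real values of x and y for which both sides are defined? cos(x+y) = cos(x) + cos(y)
No, this is NOT an identity.

Claim: cos(x+y) = cos(x) + cos(y).
Test a specific point where both sides are defined: x = π, y = π/4.
LHS = cos(x+y) ≈ -0.7071
RHS = cos(x) + cos(y) ≈ -0.2929
Since -0.7071 ≠ -0.2929, the equation fails at this point, so it cannot hold for all real values of x and y for which both sides are defined.
The correct expansion is cos(x+y) = cos(x)cos(y) - sin(x)sin(y); cosine is not additive.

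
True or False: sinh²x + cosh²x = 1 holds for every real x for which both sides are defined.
False.

Claim: sinh²x + cosh²x = 1.
Test a specific point where both sides are defined: x = 1.
LHS = sinh²x + cosh²x ≈ 3.7622
RHS = 1 ≈ 1.0000
Since 3.7622 ≠ 1.0000, the equation fails at this point, so it cannot hold for every real x for which both sides are defined.
The correct hyperbolic identity is cosh²x - sinh²x = 1 (a difference); the sum sinh²x + cosh²x equals cosh(2x).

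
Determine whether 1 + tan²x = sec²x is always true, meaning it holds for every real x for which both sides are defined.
Claim: 1 + tan²x = sec²x.
Reasoning: Start from sin²x + cos²x = 1 and divide every term by cos²x (allowed wherever tan x and sec x are defined): tan²x + 1 = 1/cos²x = sec²x.
So the two sides agree for every real x for which both sides are defined.

Conclusion: Yes, this is an identity.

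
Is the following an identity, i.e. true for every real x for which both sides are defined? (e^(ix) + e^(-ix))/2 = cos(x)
Claim: (e^(ix) + e^(-ix))/2 = cos(x).
Reasoning: By Euler's formula e^(ix) = cos(x) + i·sin(x) and e^(-ix) = cos(x) - i·sin(x). Adding cancels the sine terms: e^(ix) + e^(-ix) = 2cos(x); divide by 2.
So the two sides agree for every real x for which both sides are defined.

Conclusion: Yes, this is an identity.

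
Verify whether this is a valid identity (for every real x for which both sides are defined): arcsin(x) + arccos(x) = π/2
Yes, this is an identity.

Claim: arcsin(x) + arccos(x) = π/2.
Reasoning: Both sides are defined for -1 ≤ x ≤ 1. Let θ = arcsin(x), so sin θ = x and θ ∈ [-π/2, π/2]. Then cos(π/2 - θ) = sin θ = x and π/2 - θ ∈ [0, π], which is exactly the range of arccos, so arccos(x) = π/2 - θ. Adding: arcsin(x) + arccos(x) = θ + (π/2 - θ) = π/2.
So the two sides agree for every real x for which both sides are defined.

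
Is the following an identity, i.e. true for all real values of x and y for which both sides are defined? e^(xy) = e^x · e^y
No, this is NOT an identity.

Claim: e^(xy) = e^x · e^y.
Test a specific point where both sides are defined: x = 1/2, y = 2.
LHS = e^(xy) ≈ 2.7183
RHS = e^x · e^y ≈ 12.1825
Since 2.7183 ≠ 12.1825, the equation fails at this point, so it cannot hold for all real values of x and y for which both sides are defined.
e^x · e^y = e^(x+y), not e^(xy).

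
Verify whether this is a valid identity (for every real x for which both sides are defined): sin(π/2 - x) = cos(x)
Yes, this is an identity.

Claim: sin(π/2 - x) = cos(x).
Reasoning: Use sin(u - v) = sin(u)cos(v) - cos(u)sin(v) with u = π/2, v = x: sin(π/2)cos(x) - cos(π/2)sin(x) = 1·cos(x) - 0·sin(x) = cos(x).
So the two sides agree for every real x for which both sides are defined.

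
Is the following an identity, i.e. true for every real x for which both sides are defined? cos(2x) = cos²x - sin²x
Yes, this is an identity.

Claim: cos(2x) = cos²x - sin²x.
Reasoning: Put y = x in the addition formula cos(x+y) = cos(x)cos(y) - sin(x)sin(y): cos(2x) = cos²x - sin²x.
So the two sides agree for every real x for which both sides are defined.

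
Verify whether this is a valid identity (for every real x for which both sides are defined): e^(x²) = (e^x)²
Claim: e^(x²) = (e^x)².
Test a specific point where both sides are defined: x = 3/2.
LHS = e^(x²) ≈ 9.4877
RHS = (e^x)² ≈ 20.0855
Since 9.4877 ≠ 20.0855, the equation fails at this point, so it cannot hold for every real x for which both sides are defined.
(e^x)² = e^(2x), and 2x ≠ x² in general.

Conclusion: No, this is NOT an identity.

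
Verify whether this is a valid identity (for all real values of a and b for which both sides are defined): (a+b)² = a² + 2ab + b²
Claim: (a+b)² = a² + 2ab + b².
Reasoning: Expand: (a+b)² = (a+b)(a+b) = a·a + a·b + b·a + b·b = a² + 2ab + b².
So the two sides agree for all real values of a and b for which both sides are defined.

Conclusion: Yes, this is an identity.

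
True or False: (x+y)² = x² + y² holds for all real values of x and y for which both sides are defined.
False.

Claim: (x+y)² = x² + y².
Test a specific point where both sides are defined: x = 2, y = -3.
LHS = (x+y)² ≈ 1.0000
RHS = x² + y² ≈ 13.0000
Since 1.0000 ≠ 13.0000, the equation fails at this point, so it cannot hold for all real values of x and y for which both sides are defined.
The correct expansion is (x+y)² = x² + 2xy + y²; the cross term 2xy is missing.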